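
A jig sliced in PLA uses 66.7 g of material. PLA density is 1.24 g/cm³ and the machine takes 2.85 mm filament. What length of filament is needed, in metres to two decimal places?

Volume = 66.7 g / 1.24 g·cm⁻³ = 53.7903 cm³ = 53790.3 mm³.
Filament cross-section = π × (2.85/2)² = 6.3794 mm².
L = V/A = 53790.3/6.3794 = 8431.87 mm → 8.43 m.

8.43 m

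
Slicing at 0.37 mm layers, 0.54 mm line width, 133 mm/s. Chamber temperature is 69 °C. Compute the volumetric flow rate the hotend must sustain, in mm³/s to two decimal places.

Bead cross-section = 0.37 × 0.54, so 0.1998 mm².
Volumetric flow = 133 × 0.1998 = 26.57 mm³/s.

26.57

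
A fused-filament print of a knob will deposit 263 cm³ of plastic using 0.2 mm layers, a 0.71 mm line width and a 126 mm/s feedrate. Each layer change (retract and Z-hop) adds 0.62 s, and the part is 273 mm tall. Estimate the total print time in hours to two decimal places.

Extrusion cross-section: 0.2 × 0.71 → 0.142 mm².
Toolpath length = 263 cm³ / 0.142 mm² = 263000 / 0.142 = 1852112.7 mm.
Time extruding = 1852112.7 / 126 = 14699.3 s.
Layers = ⌈273/0.2⌉ = 1365.
Layer-change overhead: 1365 × 0.62 → 846.3 s.
Altogether 14699.3 + 846.3 = 15545.6 s, i.e. 4.32 hours.

4.32 hours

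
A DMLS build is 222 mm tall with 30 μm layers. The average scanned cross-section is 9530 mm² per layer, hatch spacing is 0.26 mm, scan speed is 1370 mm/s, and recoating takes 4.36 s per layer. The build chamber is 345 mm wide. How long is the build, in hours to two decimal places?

Layers = ⌈222/0.03⌉ = 7400.
Hatch length per layer: 9530 / 0.26 → 36653.8 mm.
Per-layer scan time: 36653.8 / 1370 → 26.7546 s.
Layer cycle: 26.7546 + 4.36 → 31.1146 s.
Build time = 7400 × 31.1146 = 230248.04 s = 63.96 hours.

63.96 hours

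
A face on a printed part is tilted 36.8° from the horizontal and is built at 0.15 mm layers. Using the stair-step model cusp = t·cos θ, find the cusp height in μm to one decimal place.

cos(36.8°) = 0.8007, so cusp = 0.15 × 0.8007 = 0.120105 mm → 120.1 μm.

120.1 μm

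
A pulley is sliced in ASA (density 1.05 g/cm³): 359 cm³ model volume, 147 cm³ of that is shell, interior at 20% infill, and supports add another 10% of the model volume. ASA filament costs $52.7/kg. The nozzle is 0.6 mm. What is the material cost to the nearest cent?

Volume inside the shell = 359 − 147 = 212 cm³.
Infill volume: 0.20 × 212 → 42.4 cm³.
Support: 0.10 × 359 → 35.9 cm³.
Deposited volume = 147 + 42.4 + 35.9 = 225.3 cm³.
Mass: 225.3 × 1.05 → 236.565 g.
At $52.7/kg: 236.565/1000 × 52.7 = $12.47.

$12.47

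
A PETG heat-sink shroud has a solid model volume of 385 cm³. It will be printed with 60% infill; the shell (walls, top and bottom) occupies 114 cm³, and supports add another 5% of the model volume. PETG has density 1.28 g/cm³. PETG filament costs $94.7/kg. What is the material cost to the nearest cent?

$35.86

Volume inside the shell = 385 − 114 = 271 cm³.
Deposited infill: 0.60 × 271 → 162.6 cm³.
Support = 0.05 × 385 = 19.25 cm³.
Deposited volume: 114 + 162.6 + 19.25 → 295.85 cm³.
Mass: 295.85 × 1.28 → 378.688 g.
At $94.7/kg: 378.688/1000 × 94.7 = $35.86.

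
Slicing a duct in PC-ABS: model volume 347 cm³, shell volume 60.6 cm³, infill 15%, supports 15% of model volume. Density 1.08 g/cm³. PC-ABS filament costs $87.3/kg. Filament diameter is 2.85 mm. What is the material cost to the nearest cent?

$14.67

Interior volume = 347 − 60.6, so 286.4 cm³.
Deposited infill: 0.15 × 286.4 → 42.96 cm³.
Support: 0.15 × 347 → 52.05 cm³.
Deposited volume: 60.6 + 42.96 + 52.05 → 155.61 cm³.
Mass = 155.61 × 1.08, so 168.0588 g.
At $87.3/kg: 168.0588/1000 × 87.3 = $14.67.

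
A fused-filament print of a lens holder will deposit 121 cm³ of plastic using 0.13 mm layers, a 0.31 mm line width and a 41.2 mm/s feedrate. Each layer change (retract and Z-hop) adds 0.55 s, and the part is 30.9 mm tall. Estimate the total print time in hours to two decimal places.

20.28 hours

Extrusion cross-section: 0.13 × 0.31 → 0.0403 mm².
Total extruded path = 121000/0.0403 = 3002481.4 mm.
Print-move time: 3002481.4 / 41.2 → 72875.8 s.
Number of layers: 30.9 / 0.13 → 238 (rounded up).
Z-hop total = 238 × 0.55, so 130.9 s.
Total = 72875.8 + 130.9 = 73006.7 s = 20.28 hours.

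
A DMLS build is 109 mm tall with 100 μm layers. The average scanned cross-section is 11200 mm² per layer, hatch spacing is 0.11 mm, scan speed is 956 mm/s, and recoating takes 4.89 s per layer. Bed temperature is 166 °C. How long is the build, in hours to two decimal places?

33.73 hours

Number of layers: 109 / 0.1 → 1090 (rounded up).
Hatch length per layer = 11200 / 0.11 = 101818.2 mm.
Per-layer scan time = 101818.2 / 956 = 106.5044 s.
Per-layer time = 106.5044 + 4.89 = 111.3944 s.
Total: 1090 × 111.3944 s = 121419.896 s → 33.73 hours.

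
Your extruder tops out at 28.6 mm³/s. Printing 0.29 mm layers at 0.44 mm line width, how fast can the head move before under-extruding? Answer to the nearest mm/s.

224 mm/s

Bead cross-section = 0.29 × 0.44, so 0.1276 mm².
Max speed = 28.6 / 0.1276 = 224.14 ≈ 224 mm/s.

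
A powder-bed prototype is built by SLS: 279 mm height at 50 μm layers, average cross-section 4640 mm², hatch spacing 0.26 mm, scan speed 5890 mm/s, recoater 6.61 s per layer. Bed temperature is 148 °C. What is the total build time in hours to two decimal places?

14.94 hours

Number of layers: 279 / 0.05 → 5580 (rounded up).
Per-layer scan distance = 4640 / 0.26 = 17846.2 mm.
Per-layer scan time = 17846.2 / 5890, so 3.0299 s.
Time per layer = 3.0299 + 6.61, so 9.6399 s.
5580 layers × 9.6399 s/layer = 53790.642 s, i.e. 14.94 hours.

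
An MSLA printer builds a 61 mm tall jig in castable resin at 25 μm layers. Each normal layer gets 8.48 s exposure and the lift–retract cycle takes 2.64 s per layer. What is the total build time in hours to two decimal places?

7.54 hours

Number of layers: 61 / 0.025 → 2440 (rounded up).
Each layer takes = 8.48 + 2.64, so 11.12 s.
Total = 2440 × 11.12 = 27132.8 s = 7.54 hours.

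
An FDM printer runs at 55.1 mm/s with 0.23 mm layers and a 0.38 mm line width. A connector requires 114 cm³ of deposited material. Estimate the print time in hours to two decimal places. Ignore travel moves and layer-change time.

Extrusion cross-section = 0.23 × 0.38, so 0.0874 mm².
Path length: 114000 mm³ / 0.0874 mm² → 1304347.8 mm.
Time extruding: 1304347.8 / 55.1 → 23672.4 s.
That's 23672.4 s → 6.58 hours.

6.58 hours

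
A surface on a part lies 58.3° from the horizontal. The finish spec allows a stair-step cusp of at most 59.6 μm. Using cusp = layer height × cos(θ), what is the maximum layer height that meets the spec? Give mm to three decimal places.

t = h_c / cos θ = 0.0596 / 0.5255 = 0.113 mm.

0.113 mm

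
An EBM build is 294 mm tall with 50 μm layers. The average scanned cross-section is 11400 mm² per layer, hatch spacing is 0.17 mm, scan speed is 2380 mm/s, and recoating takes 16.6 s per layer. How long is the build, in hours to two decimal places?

73.13 hours

Number of layers: 294 / 0.05 → 5880 (rounded up).
Hatch length per layer = 11400 / 0.17 = 67058.8 mm.
Per-layer scan time: 67058.8 / 2380 → 28.176 s.
Layer cycle = 28.176 + 16.6 = 44.776 s.
5880 layers × 44.776 s/layer = 263282.88 s, i.e. 73.13 hours.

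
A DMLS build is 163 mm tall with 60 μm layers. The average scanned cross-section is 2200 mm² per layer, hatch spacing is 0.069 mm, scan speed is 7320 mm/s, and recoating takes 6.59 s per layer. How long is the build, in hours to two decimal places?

Layer count = ceil(163 / 0.06) = 2717.
Scan path per layer: 2200 / 0.069 → 31884.1 mm.
Laser time per layer: 31884.1 / 7320 → 4.3558 s.
Time per layer = 4.3558 + 6.59, so 10.9458 s.
Build time = 2717 × 10.9458 = 29739.7386 s = 8.26 hours.

8.26 hours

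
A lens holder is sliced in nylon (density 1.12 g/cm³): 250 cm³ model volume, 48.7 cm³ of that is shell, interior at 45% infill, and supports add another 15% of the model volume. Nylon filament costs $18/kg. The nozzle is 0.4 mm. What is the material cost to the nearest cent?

Interior volume: 250 − 48.7 → 201.3 cm³.
Deposited infill = 0.45 × 201.3, so 90.585 cm³.
Support = 0.15 × 250 = 37.5 cm³.
Total extruded: 48.7 + 90.585 + 37.5 → 176.785 cm³.
Mass: 176.785 × 1.12 → 197.9992 g.
Cost = 197.9992 g / 1000 × $18/kg = $3.56.

$3.56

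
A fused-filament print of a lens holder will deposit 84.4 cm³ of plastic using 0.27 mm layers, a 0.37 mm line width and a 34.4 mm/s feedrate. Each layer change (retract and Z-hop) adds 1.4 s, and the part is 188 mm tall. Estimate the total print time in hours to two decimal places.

7.09 hours

Line area = 0.27 × 0.37 = 0.0999 mm².
Toolpath length = 84.4 cm³ / 0.0999 mm² = 84400 / 0.0999 = 844844.8 mm.
Time extruding: 844844.8 / 34.4 → 24559.4 s.
Layer count = ceil(188 / 0.27) = 697.
Z-hop total = 697 × 1.4 = 975.8 s.
Total = 24559.4 + 975.8 = 25535.2 s = 7.09 hours.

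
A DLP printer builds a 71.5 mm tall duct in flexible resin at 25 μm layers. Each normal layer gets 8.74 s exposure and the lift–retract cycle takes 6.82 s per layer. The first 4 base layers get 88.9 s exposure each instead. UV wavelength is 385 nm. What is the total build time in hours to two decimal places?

Layers = ⌈71.5/0.025⌉ = 2860.
Bottom layers = 4 × (88.9 + 6.82) = 382.88 s.
Regular layers: 2856 × (8.74 + 6.82) → 44439.36 s.
Sum: 382.88 + 44439.36 = 44822.24 s → 12.45 hours.

12.45 hours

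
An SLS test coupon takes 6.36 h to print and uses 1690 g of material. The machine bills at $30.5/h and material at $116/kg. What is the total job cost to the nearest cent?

Machine cost = 30.5 × 6.36 = $193.98.
Material cost = 116 × 1690/1000 = $196.04.
Job cost: 193.98 + 196.04 = $390.02.

$390.02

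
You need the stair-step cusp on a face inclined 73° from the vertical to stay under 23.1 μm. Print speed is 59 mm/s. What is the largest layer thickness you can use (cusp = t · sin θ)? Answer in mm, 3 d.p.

0.024 mm

t = h_c / sin θ = 0.0231 / 0.9563 = 0.024 mm.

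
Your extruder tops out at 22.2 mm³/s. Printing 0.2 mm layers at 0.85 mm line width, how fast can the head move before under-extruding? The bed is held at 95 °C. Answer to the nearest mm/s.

131 mm/s

Extrusion cross-section: 0.2 × 0.85 → 0.17 mm².
Max speed = 22.2 / 0.17 = 130.59 ≈ 131 mm/s.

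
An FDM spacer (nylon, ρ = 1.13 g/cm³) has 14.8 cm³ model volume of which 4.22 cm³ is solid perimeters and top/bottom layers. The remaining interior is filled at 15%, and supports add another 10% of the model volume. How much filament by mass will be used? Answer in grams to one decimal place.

Infill region = 14.8 − 4.22, so 10.58 cm³.
Infill volume: 0.15 × 10.58 → 1.587 cm³.
Support: 0.10 × 14.8 → 1.48 cm³.
Deposited volume: 4.22 + 1.587 + 1.48 → 7.287 cm³.
Mass: 7.287 × 1.13 → 8.23431 g.

8.2 g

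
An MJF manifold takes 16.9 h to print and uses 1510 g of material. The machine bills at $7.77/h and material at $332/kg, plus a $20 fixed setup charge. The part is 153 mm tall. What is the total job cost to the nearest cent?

$652.63

Machine-time cost = 7.77 × 16.9, so $131.313.
Material cost = 332 × 1510/1000 = $501.32.
Adding setup: 131.313 + 501.32 + 20 → 652.633 ≈ $652.63.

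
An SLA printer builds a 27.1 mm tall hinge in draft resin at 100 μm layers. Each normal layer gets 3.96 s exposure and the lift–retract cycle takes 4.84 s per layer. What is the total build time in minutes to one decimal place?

39.7 minutes

Layer count = ceil(27.1 / 0.1) = 271.
Cycle time: 3.96 + 4.84 → 8.8 s.
Total = 271 × 8.8 = 2384.8 s = 39.7 minutes.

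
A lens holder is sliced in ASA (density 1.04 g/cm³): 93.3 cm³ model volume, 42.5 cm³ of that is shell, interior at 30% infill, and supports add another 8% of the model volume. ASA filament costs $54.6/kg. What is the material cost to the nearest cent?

$3.70

Volume inside the shell = 93.3 − 42.5 = 50.8 cm³.
Infill deposited = 0.30 × 50.8 = 15.24 cm³.
Support = 0.08 × 93.3, so 7.464 cm³.
Total extruded: 42.5 + 15.24 + 7.464 → 65.204 cm³.
Mass = 65.204 × 1.04, so 67.81216 g.
Cost = 67.81216 g / 1000 × $54.6/kg = $3.70.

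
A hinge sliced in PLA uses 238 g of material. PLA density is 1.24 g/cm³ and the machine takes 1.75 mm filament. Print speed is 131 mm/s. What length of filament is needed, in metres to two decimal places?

79.80 m

Volume = 238 g / 1.24 g·cm⁻³ = 191.9355 cm³ = 191935.5 mm³.
A = π r² = π × 0.875² = 2.4053 mm².
L = V/A = 191935.5/2.4053 = 79796.91 mm → 79.80 m.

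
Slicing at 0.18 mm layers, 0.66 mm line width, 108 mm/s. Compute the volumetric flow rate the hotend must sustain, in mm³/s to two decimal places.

12.83

Bead cross-section = 0.18 × 0.66, so 0.1188 mm².
Q = v·A = 108 × 0.1188 = 12.83 mm³/s.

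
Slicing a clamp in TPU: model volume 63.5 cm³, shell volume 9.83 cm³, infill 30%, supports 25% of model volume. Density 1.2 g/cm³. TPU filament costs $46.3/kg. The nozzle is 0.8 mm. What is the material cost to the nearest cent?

Volume inside the shell = 63.5 − 9.83, so 53.67 cm³.
Deposited infill = 0.30 × 53.67, so 16.101 cm³.
Support = 0.25 × 63.5, so 15.875 cm³.
Deposited volume: 9.83 + 16.101 + 15.875 → 41.806 cm³.
Mass: 41.806 × 1.2 → 50.1672 g.
Cost = 50.1672 g / 1000 × $46.3/kg = $2.32.

$2.32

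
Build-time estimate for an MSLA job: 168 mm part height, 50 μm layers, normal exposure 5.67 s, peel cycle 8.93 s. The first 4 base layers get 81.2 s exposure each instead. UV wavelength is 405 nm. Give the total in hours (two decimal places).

Number of layers: 168 / 0.05 → 3360 (rounded up).
Base layers = 4 × (81.2 + 8.93) = 360.52 s.
Normal layers = 3356 × (5.67 + 8.93), so 48997.6 s.
Total = 360.52 + 48997.6 = 49358.12 s = 13.71 hours.

13.71 hours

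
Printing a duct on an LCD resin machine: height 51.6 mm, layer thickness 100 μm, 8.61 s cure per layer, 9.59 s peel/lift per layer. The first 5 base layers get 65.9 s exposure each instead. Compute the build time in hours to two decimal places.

2.69 hours

Layer count = ceil(51.6 / 0.1) = 516.
Bottom layers = 5 × (65.9 + 9.59) = 377.45 s.
Remaining layers = 511 × (8.61 + 9.59) = 9300.2 s.
Sum: 377.45 + 9300.2 = 9677.65 s → 2.69 hours.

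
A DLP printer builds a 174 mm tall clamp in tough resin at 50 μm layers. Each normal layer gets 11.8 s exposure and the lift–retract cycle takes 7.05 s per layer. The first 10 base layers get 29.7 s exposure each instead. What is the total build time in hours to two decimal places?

18.27 hours

Number of layers: 174 / 0.05 → 3480 (rounded up).
Base layers = 10 × (29.7 + 7.05), so 367.5 s.
Normal layers = 3470 × (11.8 + 7.05) = 65409.5 s.
Total = 367.5 + 65409.5 = 65777 s = 18.27 hours.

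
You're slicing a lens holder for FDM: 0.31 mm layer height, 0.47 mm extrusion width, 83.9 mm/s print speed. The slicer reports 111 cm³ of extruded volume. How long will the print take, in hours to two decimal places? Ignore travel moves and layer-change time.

2.52 hours

Line area = 0.31 × 0.47, so 0.1457 mm².
Toolpath length = 111 cm³ / 0.1457 mm² = 111000 / 0.1457 = 761839.4 mm.
Print-move time = 761839.4 / 83.9 = 9080.3 s.
That's 9080.3 s → 2.52 hours.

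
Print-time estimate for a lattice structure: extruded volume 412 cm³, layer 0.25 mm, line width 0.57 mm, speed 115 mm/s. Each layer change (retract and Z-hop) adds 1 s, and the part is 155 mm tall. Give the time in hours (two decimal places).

7.16 hours

Bead cross-section: 0.25 × 0.57 → 0.1425 mm².
Path length: 412000 mm³ / 0.1425 mm² → 2891228.1 mm.
Print-move time: 2891228.1 / 115 → 25141.1 s.
Number of layers: 155 / 0.25 → 620 (rounded up).
Non-print overhead = 620 × 1, so 620 s.
Total = 25141.1 + 620 = 25761.1 s = 7.16 hours.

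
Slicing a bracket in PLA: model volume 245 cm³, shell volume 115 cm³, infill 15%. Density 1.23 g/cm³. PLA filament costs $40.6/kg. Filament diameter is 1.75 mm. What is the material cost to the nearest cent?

$6.72

Interior volume = 245 − 115 = 130 cm³.
Infill volume: 0.15 × 130 → 19.5 cm³.
Total printed volume = 115 + 19.5, so 134.5 cm³.
Mass = 134.5 × 1.23, so 165.435 g.
At $40.6/kg: 165.435/1000 × 40.6 = $6.72.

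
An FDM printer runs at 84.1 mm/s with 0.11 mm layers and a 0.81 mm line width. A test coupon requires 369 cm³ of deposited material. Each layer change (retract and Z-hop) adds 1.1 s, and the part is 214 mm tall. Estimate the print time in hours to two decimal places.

Extrusion cross-section: 0.11 × 0.81 → 0.0891 mm².
Total extruded path = 369000/0.0891 = 4141414.1 mm.
Extrusion time = 4141414.1 / 84.1 = 49243.9 s.
Layer count = ceil(214 / 0.11) = 1946.
Non-print overhead = 1946 × 1.1 = 2140.6 s.
Altogether 49243.9 + 2140.6 = 51384.5 s, i.e. 14.27 hours.

14.27 hours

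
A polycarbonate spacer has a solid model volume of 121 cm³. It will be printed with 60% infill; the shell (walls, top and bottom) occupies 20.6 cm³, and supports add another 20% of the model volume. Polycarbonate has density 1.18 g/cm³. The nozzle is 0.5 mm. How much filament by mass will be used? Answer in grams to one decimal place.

Infill region: 121 − 20.6 → 100.4 cm³.
Infill volume = 0.60 × 100.4 = 60.24 cm³.
Support = 0.20 × 121, so 24.2 cm³.
Deposited volume: 20.6 + 60.24 + 24.2 → 105.04 cm³.
Mass: 105.04 × 1.18 → 123.9472 g.

123.9 g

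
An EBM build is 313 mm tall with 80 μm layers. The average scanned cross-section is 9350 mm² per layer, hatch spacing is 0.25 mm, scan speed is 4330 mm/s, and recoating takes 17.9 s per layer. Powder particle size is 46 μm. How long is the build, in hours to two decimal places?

28.84 hours

Layers = ⌈313/0.08⌉ = 3913.
Per-layer scan distance = 9350 / 0.25 = 37400 mm.
Scan time per layer = 37400 / 4330, so 8.6374 s.
Per-layer time = 8.6374 + 17.9, so 26.5374 s.
Total: 3913 × 26.5374 s = 103840.8462 s → 28.84 hours.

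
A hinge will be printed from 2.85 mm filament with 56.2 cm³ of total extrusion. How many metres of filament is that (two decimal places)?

8.81 m

Cross-section of 2.85 mm filament: π·(2.85/2)² = 6.3794 mm².
L = 56200 mm³ / 6.3794 mm² = 8809.61 mm, i.e. 8.81 m.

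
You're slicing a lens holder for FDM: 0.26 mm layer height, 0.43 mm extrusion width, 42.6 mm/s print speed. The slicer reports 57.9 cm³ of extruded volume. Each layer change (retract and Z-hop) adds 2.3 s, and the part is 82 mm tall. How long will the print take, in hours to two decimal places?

Extrusion cross-section: 0.26 × 0.43 → 0.1118 mm².
Toolpath length = 57.9 cm³ / 0.1118 mm² = 57900 / 0.1118 = 517889.1 mm.
Extrusion time = 517889.1 / 42.6, so 12157 s.
Layer count = ceil(82 / 0.26) = 316.
Non-print overhead = 316 × 2.3, so 726.8 s.
Total = 12157 + 726.8 = 12883.8 s = 3.58 hours.

3.58 hours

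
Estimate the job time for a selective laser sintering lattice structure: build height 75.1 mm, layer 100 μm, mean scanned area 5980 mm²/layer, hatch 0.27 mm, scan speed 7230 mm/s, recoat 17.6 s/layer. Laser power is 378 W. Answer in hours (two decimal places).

Layers = ⌈75.1/0.1⌉ = 751.
Scan path per layer: 5980 / 0.27 → 22148.1 mm.
Laser time per layer = 22148.1 / 7230, so 3.0634 s.
Layer cycle = 3.0634 + 17.6, so 20.6634 s.
751 layers × 20.6634 s/layer = 15518.2134 s, i.e. 4.31 hours.

4.31 hours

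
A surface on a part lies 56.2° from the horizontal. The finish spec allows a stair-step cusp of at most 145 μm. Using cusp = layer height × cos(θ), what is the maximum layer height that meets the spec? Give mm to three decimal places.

0.261 mm

Layer height = cusp / cos(56.2°) = 0.145 / 0.5563 = 0.261 mm.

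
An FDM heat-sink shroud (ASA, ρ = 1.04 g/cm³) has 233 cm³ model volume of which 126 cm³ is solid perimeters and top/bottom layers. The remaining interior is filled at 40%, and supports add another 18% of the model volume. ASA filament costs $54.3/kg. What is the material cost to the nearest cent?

Infill region = 233 − 126, so 107 cm³.
Infill volume: 0.40 × 107 → 42.8 cm³.
Support: 0.18 × 233 → 41.94 cm³.
Total printed volume: 126 + 42.8 + 41.94 → 210.74 cm³.
Mass: 210.74 × 1.04 → 219.1696 g.
At $54.3/kg: 219.1696/1000 × 54.3 = $11.90.

$11.90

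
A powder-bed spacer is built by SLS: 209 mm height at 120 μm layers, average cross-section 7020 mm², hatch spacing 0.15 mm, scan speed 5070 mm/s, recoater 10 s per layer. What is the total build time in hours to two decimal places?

9.31 hours

Layer count = ceil(209 / 0.12) = 1742.
Per-layer scan distance = 7020 / 0.15 = 46800 mm.
Scan time per layer = 46800 / 5070 = 9.2308 s.
Time per layer = 9.2308 + 10 = 19.2308 s.
Total: 1742 × 19.2308 s = 33500.0536 s → 9.31 hours.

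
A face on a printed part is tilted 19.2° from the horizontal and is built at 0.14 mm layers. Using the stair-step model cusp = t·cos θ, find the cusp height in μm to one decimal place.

132.2 μm

Cusp = layer height × cos(19.2°) = 0.14 × 0.9444 = 0.132216 mm = 132.2 μm.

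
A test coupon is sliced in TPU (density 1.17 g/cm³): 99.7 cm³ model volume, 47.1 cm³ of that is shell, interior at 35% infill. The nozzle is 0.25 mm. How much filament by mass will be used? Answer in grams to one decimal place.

76.6 g

Interior volume: 99.7 − 47.1 → 52.6 cm³.
Infill volume = 0.35 × 52.6 = 18.41 cm³.
Deposited volume: 47.1 + 18.41 → 65.51 cm³.
Mass: 65.51 × 1.17 → 76.6467 g.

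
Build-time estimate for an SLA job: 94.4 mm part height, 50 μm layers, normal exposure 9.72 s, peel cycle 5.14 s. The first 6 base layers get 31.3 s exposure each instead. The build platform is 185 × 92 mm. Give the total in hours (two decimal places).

7.83 hours

Layer count = ceil(94.4 / 0.05) = 1888.
Burn-in layers = 6 × (31.3 + 5.14), so 218.64 s.
Regular layers = 1882 × (9.72 + 5.14) = 27966.52 s.
Total = 218.64 + 27966.52 = 28185.16 s = 7.83 hours.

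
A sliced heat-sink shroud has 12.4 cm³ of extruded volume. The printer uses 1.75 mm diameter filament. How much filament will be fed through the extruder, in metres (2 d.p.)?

Cross-section of 1.75 mm filament: π·(1.75/2)² = 2.4053 mm².
L = 12400 mm³ / 2.4053 mm² = 5155.28 mm, i.e. 5.16 m.

5.16 m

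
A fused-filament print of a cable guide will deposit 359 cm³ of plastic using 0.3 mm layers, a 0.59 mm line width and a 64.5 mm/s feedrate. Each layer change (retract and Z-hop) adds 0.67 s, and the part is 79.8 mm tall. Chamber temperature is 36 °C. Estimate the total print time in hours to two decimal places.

8.78 hours

Line area: 0.3 × 0.59 → 0.177 mm².
Total extruded path = 359000/0.177 = 2028248.6 mm.
Extrusion time = 2028248.6 / 64.5, so 31445.7 s.
Layer count = ceil(79.8 / 0.3) = 266.
Layer-change overhead = 266 × 0.67 = 178.22 s.
Altogether 31445.7 + 178.22 = 31623.92 s, i.e. 8.78 hours.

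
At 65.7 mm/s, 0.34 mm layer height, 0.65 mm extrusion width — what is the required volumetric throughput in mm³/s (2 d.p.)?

Bead cross-section = 0.34 × 0.65 = 0.221 mm².
Q = v·A = 65.7 × 0.221 = 14.52 mm³/s.

14.52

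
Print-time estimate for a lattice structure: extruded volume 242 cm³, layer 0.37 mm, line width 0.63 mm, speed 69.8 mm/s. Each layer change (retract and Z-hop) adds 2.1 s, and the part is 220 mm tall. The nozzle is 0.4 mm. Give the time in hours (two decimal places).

4.48 hours

Line area: 0.37 × 0.63 → 0.2331 mm².
Path length: 242000 mm³ / 0.2331 mm² → 1038181 mm.
Print-move time: 1038181 / 69.8 → 14873.7 s.
Number of layers: 220 / 0.37 → 595 (rounded up).
Z-hop total = 595 × 2.1, so 1249.5 s.
Altogether 14873.7 + 1249.5 = 16123.2 s, i.e. 4.48 hours.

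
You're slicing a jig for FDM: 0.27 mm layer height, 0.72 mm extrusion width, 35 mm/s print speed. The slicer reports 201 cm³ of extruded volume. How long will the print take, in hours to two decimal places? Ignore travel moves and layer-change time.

8.21 hours

Bead cross-section: 0.27 × 0.72 → 0.1944 mm².
Total extruded path = 201000/0.1944 = 1033950.6 mm.
Extrusion time = 1033950.6 / 35 = 29541.4 s.
29541.4 s = 8.21 hours.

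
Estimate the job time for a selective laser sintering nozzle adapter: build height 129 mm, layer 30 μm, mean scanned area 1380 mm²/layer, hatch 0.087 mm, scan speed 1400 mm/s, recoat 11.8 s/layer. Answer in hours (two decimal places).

Layers = ⌈129/0.03⌉ = 4300.
Hatch length per layer: 1380 / 0.087 → 15862.1 mm.
Scan time per layer = 15862.1 / 1400 = 11.3301 s.
Time per layer: 11.3301 + 11.8 → 23.1301 s.
Build time = 4300 × 23.1301 = 99459.43 s = 27.63 hours.

27.63 hours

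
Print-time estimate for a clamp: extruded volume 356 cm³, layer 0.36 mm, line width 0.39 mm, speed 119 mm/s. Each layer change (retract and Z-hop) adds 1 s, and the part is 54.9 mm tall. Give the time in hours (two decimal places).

5.96 hours

Bead cross-section: 0.36 × 0.39 → 0.1404 mm².
Toolpath length = 356 cm³ / 0.1404 mm² = 356000 / 0.1404 = 2535612.5 mm.
Extrusion time = 2535612.5 / 119, so 21307.7 s.
Layers = ⌈54.9/0.36⌉ = 153.
Z-hop total: 153 × 1 → 153 s.
Total = 21307.7 + 153 = 21460.7 s = 5.96 hours.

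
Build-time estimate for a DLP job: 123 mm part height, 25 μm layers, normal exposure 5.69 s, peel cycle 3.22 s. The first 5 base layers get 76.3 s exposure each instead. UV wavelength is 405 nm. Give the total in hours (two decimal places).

12.28 hours

Layer count = ceil(123 / 0.025) = 4920.
Burn-in layers: 5 × (76.3 + 3.22) → 397.6 s.
Remaining layers: 4915 × (5.69 + 3.22) → 43792.65 s.
Sum: 397.6 + 43792.65 = 44190.25 s → 12.28 hours.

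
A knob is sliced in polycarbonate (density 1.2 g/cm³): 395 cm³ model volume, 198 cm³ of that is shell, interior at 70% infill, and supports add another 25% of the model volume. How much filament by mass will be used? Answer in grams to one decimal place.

Volume inside the shell = 395 − 198 = 197 cm³.
Infill deposited = 0.70 × 197, so 137.9 cm³.
Support = 0.25 × 395, so 98.75 cm³.
Total printed volume = 198 + 137.9 + 98.75 = 434.65 cm³.
Mass = 434.65 × 1.2, so 521.58 g.

521.6 g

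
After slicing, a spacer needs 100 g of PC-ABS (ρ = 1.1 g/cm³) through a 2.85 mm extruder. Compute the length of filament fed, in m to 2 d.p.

14.25 m

Extruded volume: 100/1.1 = 90.9091 cm³ (90909.1 mm³).
A = π r² = π × 1.425² = 6.3794 mm².
Length = 90909.1 / 6.3794 = 14250.42 mm = 14.25 m.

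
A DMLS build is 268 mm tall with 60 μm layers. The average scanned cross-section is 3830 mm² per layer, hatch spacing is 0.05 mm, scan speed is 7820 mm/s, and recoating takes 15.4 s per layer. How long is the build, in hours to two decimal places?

Layer count = ceil(268 / 0.06) = 4467.
Per-layer scan distance: 3830 / 0.05 → 76600 mm.
Scan time per layer: 76600 / 7820 → 9.7954 s.
Time per layer = 9.7954 + 15.4 = 25.1954 s.
4467 layers × 25.1954 s/layer = 112547.8518 s, i.e. 31.26 hours.

31.26 hours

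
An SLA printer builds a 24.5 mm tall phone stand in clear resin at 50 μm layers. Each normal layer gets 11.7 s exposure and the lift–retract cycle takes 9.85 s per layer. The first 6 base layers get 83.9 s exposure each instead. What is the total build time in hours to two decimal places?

3.05 hours

Layer count = ceil(24.5 / 0.05) = 490.
Burn-in layers = 6 × (83.9 + 9.85) = 562.5 s.
Remaining layers = 484 × (11.7 + 9.85) = 10430.2 s.
Total = 562.5 + 10430.2 = 10992.7 s = 3.05 hours.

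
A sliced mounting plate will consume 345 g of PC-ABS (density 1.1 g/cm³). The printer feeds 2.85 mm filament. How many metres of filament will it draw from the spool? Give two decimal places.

49.16 m

Volume = 345 g / 1.1 g·cm⁻³ = 313.6364 cm³ = 313636.4 mm³.
A = π r² = π × 1.425² = 6.3794 mm².
Length = 313636.4 / 6.3794 = 49163.93 mm = 49.16 m.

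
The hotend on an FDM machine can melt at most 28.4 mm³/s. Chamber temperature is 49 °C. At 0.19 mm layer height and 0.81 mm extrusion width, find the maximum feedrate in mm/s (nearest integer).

185 mm/s

Bead cross-section: 0.19 × 0.81 → 0.1539 mm².
Max speed = 28.4 / 0.1539 = 184.54 ≈ 185 mm/s.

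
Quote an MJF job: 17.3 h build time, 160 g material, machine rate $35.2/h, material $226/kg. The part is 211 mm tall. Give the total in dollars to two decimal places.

$645.12

Machine cost: 35.2 × 17.3 → $608.96.
Material charge: 226 × 160/1000 → $36.16.
Job cost: 608.96 + 36.16 = $645.12.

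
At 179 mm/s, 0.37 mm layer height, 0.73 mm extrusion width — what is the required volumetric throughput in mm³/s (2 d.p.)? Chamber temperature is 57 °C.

48.35

A = 0.37 × 0.73 = 0.2701 mm².
Q = v·A = 179 × 0.2701 = 48.35 mm³/s.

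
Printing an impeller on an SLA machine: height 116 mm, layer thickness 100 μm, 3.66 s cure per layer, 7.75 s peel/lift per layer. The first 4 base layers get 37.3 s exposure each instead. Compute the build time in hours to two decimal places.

Number of layers: 116 / 0.1 → 1160 (rounded up).
Base layers = 4 × (37.3 + 7.75) = 180.2 s.
Regular layers: 1156 × (3.66 + 7.75) → 13189.96 s.
Sum: 180.2 + 13189.96 = 13370.16 s → 3.71 hours.

3.71 hours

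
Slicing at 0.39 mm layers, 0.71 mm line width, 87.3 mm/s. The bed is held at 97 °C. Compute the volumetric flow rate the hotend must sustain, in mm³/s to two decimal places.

24.17

A: 0.39 × 0.71 → 0.2769 mm².
Volumetric flow = 87.3 × 0.2769 = 24.17 mm³/s.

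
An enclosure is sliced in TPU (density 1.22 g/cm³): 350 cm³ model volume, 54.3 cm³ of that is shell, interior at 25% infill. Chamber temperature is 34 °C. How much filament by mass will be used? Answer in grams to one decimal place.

Interior volume = 350 − 54.3, so 295.7 cm³.
Deposited infill: 0.25 × 295.7 → 73.925 cm³.
Total extruded = 54.3 + 73.925 = 128.225 cm³.
Mass = 128.225 × 1.22, so 156.4345 g.

156.4 g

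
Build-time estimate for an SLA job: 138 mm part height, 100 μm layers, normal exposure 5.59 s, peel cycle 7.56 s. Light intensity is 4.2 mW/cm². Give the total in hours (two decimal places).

Layers = ⌈138/0.1⌉ = 1380.
Per-layer time: 5.59 + 7.56 → 13.15 s.
Build time: 1380 × 13.15 s = 18147 s, i.e. 5.04 hours.

5.04 hours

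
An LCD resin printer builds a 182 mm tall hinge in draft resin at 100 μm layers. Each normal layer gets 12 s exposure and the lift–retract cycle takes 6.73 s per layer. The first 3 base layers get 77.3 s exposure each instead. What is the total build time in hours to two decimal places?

Layer count = ceil(182 / 0.1) = 1820.
Base layers = 3 × (77.3 + 6.73) = 252.09 s.
Remaining layers = 1817 × (12 + 6.73), so 34032.41 s.
Sum: 252.09 + 34032.41 = 34284.5 s → 9.52 hours.

9.52 hours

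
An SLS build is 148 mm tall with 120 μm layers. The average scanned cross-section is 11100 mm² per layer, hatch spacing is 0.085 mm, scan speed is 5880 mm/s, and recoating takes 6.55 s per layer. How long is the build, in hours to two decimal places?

Layer count = ceil(148 / 0.12) = 1234.
Per-layer scan distance = 11100 / 0.085 = 130588.2 mm.
Per-layer scan time: 130588.2 / 5880 → 22.2089 s.
Time per layer = 22.2089 + 6.55, so 28.7589 s.
Build time = 1234 × 28.7589 = 35488.4826 s = 9.86 hours.

9.86 hours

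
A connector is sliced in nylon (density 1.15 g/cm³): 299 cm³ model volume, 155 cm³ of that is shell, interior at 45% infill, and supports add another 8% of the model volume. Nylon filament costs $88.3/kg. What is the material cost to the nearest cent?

$24.75

Volume inside the shell = 299 − 155 = 144 cm³.
Infill deposited = 0.45 × 144, so 64.8 cm³.
Support = 0.08 × 299, so 23.92 cm³.
Deposited volume = 155 + 64.8 + 23.92, so 243.72 cm³.
Mass = 243.72 × 1.15 = 280.278 g.
At $88.3/kg: 280.278/1000 × 88.3 = $24.75.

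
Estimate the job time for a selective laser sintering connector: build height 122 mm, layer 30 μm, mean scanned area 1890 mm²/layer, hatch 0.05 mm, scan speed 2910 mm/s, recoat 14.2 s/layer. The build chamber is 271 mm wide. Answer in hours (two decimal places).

30.72 hours

Number of layers: 122 / 0.03 → 4067 (rounded up).
Scan path per layer = 1890 / 0.05 = 37800 mm.
Per-layer scan time = 37800 / 2910 = 12.9897 s.
Layer cycle: 12.9897 + 14.2 → 27.1897 s.
4067 layers × 27.1897 s/layer = 110580.5099 s, i.e. 30.72 hours.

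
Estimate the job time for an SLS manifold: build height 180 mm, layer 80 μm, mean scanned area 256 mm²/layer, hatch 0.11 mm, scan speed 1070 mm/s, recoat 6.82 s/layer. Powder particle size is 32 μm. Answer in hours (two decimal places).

Number of layers: 180 / 0.08 → 2250 (rounded up).
Scan path per layer: 256 / 0.11 → 2327.3 mm.
Scan time per layer = 2327.3 / 1070 = 2.175 s.
Per-layer time: 2.175 + 6.82 → 8.995 s.
Total: 2250 × 8.995 s = 20238.75 s → 5.62 hours.

5.62 hours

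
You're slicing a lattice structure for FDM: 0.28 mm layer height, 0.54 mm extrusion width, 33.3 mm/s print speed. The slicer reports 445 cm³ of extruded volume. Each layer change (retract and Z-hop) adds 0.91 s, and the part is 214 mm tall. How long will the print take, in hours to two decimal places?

Line area = 0.28 × 0.54, so 0.1512 mm².
Total extruded path = 445000/0.1512 = 2943121.7 mm.
Extrusion time: 2943121.7 / 33.3 → 88382 s.
Layers = ⌈214/0.28⌉ = 765.
Layer-change overhead = 765 × 0.91, so 696.15 s.
Altogether 88382 + 696.15 = 89078.15 s, i.e. 24.74 hours.

24.74 hours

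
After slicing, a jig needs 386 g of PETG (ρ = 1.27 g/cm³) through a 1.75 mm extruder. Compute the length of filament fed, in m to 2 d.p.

126.36 m

Extruded volume: 386/1.27 = 303.937 cm³ (303937 mm³).
Filament cross-section = π × (1.75/2)² = 2.4053 mm².
Length = 303937 / 2.4053 = 126361.37 mm = 126.36 m.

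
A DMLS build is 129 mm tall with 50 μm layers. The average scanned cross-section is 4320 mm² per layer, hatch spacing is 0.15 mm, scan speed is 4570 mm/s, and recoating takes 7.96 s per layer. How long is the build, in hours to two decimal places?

10.22 hours

Layers = ⌈129/0.05⌉ = 2580.
Scan path per layer: 4320 / 0.15 → 28800 mm.
Scan time per layer: 28800 / 4570 → 6.302 s.
Per-layer time = 6.302 + 7.96 = 14.262 s.
2580 layers × 14.262 s/layer = 36795.96 s, i.e. 10.22 hours.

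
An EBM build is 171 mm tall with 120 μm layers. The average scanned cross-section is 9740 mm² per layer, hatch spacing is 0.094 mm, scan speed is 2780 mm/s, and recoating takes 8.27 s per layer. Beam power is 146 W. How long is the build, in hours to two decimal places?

Layer count = ceil(171 / 0.12) = 1425.
Per-layer scan distance = 9740 / 0.094 = 103617 mm.
Scan time per layer: 103617 / 2780 → 37.2723 s.
Per-layer time: 37.2723 + 8.27 → 45.5423 s.
Total: 1425 × 45.5423 s = 64897.7775 s → 18.03 hours.

18.03 hours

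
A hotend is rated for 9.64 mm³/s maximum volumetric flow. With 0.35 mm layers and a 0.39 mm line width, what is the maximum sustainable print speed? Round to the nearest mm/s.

Bead cross-section = 0.35 × 0.39 = 0.1365 mm².
v_max = Q/A = 9.64/0.1365 = 70.62 mm/s → 71 mm/s.

71 mm/s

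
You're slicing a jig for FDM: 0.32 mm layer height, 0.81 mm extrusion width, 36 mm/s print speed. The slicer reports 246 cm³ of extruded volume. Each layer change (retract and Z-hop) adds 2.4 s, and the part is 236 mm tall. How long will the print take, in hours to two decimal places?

7.82 hours

Extrusion cross-section: 0.32 × 0.81 → 0.2592 mm².
Path length: 246000 mm³ / 0.2592 mm² → 949074.1 mm.
Time extruding = 949074.1 / 36 = 26363.2 s.
Layers = ⌈236/0.32⌉ = 738.
Layer-change overhead = 738 × 2.4, so 1771.2 s.
Total = 26363.2 + 1771.2 = 28134.4 s = 7.82 hours.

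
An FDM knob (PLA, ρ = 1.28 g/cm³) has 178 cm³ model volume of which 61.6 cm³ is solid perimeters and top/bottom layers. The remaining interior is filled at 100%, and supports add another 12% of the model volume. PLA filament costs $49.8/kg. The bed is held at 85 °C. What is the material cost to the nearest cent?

$12.71

Volume inside the shell = 178 − 61.6, so 116.4 cm³.
Deposited infill: 1.00 × 116.4 → 116.4 cm³.
Support = 0.12 × 178 = 21.36 cm³.
Deposited volume = 61.6 + 116.4 + 21.36, so 199.36 cm³.
Mass = 199.36 × 1.28, so 255.1808 g.
Cost = 255.1808 g / 1000 × $49.8/kg = $12.71.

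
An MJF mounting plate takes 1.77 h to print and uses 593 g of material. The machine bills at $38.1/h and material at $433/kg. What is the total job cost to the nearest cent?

Machine cost = 38.1 × 1.77, so $67.437.
Material charge = 433 × 593/1000 = $256.769.
Job cost: 67.437 + 256.769 = 324.206 ≈ $324.21.

$324.21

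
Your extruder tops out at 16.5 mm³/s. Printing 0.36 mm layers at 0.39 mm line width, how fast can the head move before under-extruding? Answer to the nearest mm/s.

Bead cross-section = 0.36 × 0.39 = 0.1404 mm².
v_max = Q/A = 16.5/0.1404 = 117.52 mm/s → 118 mm/s.

118 mm/s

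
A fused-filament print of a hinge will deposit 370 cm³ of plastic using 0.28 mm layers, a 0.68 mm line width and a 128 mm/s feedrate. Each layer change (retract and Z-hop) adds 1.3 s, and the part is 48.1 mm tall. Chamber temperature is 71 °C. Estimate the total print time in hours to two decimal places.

Bead cross-section: 0.28 × 0.68 → 0.1904 mm².
Path length: 370000 mm³ / 0.1904 mm² → 1943277.3 mm.
Extrusion time = 1943277.3 / 128, so 15181.9 s.
Number of layers: 48.1 / 0.28 → 172 (rounded up).
Layer-change overhead = 172 × 1.3 = 223.6 s.
Total = 15181.9 + 223.6 = 15405.5 s = 4.28 hours.

4.28 hours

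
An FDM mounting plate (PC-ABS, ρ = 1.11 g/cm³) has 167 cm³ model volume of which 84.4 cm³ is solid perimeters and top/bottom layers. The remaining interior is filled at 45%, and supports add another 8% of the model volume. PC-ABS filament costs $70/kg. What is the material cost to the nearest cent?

$10.48

Infill region: 167 − 84.4 → 82.6 cm³.
Infill volume: 0.45 × 82.6 → 37.17 cm³.
Support: 0.08 × 167 → 13.36 cm³.
Total extruded: 84.4 + 37.17 + 13.36 → 134.93 cm³.
Mass = 134.93 × 1.11 = 149.7723 g.
Cost = 149.7723 g / 1000 × $70/kg = $10.48.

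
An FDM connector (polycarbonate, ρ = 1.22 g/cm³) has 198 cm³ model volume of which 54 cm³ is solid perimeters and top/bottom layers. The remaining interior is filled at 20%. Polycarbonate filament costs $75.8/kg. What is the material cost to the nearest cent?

$7.66

Infill region: 198 − 54 → 144 cm³.
Deposited infill = 0.20 × 144 = 28.8 cm³.
Total extruded = 54 + 28.8, so 82.8 cm³.
Mass = 82.8 × 1.22 = 101.016 g.
At $75.8/kg: 101.016/1000 × 75.8 = $7.66.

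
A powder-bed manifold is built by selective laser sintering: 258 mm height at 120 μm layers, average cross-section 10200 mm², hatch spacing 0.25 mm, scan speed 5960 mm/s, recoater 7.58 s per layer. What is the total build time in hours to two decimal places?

Number of layers: 258 / 0.12 → 2150 (rounded up).
Hatch length per layer = 10200 / 0.25 = 40800 mm.
Laser time per layer: 40800 / 5960 → 6.8456 s.
Layer cycle = 6.8456 + 7.58, so 14.4256 s.
Build time = 2150 × 14.4256 = 31015.04 s = 8.62 hours.

8.62 hours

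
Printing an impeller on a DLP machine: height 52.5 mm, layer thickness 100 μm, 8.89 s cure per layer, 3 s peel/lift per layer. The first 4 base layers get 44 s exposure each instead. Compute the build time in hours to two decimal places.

1.77 hours

Number of layers: 52.5 / 0.1 → 525 (rounded up).
Bottom layers: 4 × (44 + 3) → 188 s.
Normal layers = 521 × (8.89 + 3), so 6194.69 s.
Sum: 188 + 6194.69 = 6382.69 s → 1.77 hours.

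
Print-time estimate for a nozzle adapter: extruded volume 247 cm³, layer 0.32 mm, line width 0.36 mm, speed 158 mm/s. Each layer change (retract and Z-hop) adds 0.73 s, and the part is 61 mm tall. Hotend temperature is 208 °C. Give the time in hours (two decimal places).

3.81 hours

Bead cross-section = 0.32 × 0.36, so 0.1152 mm².
Total extruded path = 247000/0.1152 = 2144097.2 mm.
Extrusion time = 2144097.2 / 158 = 13570.2 s.
Layers = ⌈61/0.32⌉ = 191.
Z-hop total: 191 × 0.73 → 139.43 s.
Altogether 13570.2 + 139.43 = 13709.63 s, i.e. 3.81 hours.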